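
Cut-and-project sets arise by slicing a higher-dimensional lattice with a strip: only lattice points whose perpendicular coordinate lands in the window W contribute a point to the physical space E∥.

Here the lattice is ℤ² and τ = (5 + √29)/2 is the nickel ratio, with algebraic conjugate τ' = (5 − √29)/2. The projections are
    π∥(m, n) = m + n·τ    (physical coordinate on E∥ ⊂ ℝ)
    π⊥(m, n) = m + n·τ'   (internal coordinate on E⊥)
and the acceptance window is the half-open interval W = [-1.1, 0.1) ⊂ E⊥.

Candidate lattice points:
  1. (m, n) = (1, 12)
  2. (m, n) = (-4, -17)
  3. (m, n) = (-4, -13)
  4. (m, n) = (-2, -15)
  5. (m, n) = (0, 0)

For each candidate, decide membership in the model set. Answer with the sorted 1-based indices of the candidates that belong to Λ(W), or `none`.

Numerically τ ≈ 5.192582 and τ' = −1/τ ≈ -0.192582.
[1] lift (1,12): star map gives -1.310989; window check -1.1 ≤ -1.310989 < 0.1 is false → out
[2] lift (-4,-17): star map gives -0.726099; window check -1.1 ≤ -0.726099 < 0.1 is true → IN Λ
[3] lift (-4,-13): star map gives -1.496429; window check -1.1 ≤ -1.496429 < 0.1 is false → out
[4] lift (-2,-15): star map gives 0.888736; window check -1.1 ≤ 0.888736 < 0.1 is false → out
[5] lift (0,0): star map gives 0.000000; window check -1.1 ≤ 0.000000 < 0.1 is true → IN Λ

2, 5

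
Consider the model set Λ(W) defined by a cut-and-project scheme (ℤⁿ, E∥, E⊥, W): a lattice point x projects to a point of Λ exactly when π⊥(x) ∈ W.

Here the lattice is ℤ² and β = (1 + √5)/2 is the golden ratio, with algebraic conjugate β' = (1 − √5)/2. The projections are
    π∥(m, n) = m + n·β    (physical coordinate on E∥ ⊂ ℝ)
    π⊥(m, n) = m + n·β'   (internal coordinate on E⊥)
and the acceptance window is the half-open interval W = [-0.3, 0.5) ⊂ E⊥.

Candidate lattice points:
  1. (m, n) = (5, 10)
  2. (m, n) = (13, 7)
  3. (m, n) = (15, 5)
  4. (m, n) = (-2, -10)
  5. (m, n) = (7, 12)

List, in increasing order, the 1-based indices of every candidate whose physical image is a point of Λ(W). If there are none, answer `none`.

Numerically β ≈ 1.61803 and β' = −1/β ≈ -0.61803.
#1 (5,10): internal coord 5 + (10)·β' = -1.18034; -1.18034 ∉ [-0.3, 0.5) → out
#2 (13,7): internal coord 13 + (7)·β' = +8.67376; +8.67376 ∉ [-0.3, 0.5) → out
#3 (15,5): internal coord 15 + (5)·β' = +11.90983; +11.90983 ∉ [-0.3, 0.5) → out
#4 (-2,-10): internal coord -2 + (-10)·β' = +4.18034; +4.18034 ∉ [-0.3, 0.5) → out
#5 (7,12): internal coord 7 + (12)·β' = -0.41641; -0.41641 ∉ [-0.3, 0.5) → out

none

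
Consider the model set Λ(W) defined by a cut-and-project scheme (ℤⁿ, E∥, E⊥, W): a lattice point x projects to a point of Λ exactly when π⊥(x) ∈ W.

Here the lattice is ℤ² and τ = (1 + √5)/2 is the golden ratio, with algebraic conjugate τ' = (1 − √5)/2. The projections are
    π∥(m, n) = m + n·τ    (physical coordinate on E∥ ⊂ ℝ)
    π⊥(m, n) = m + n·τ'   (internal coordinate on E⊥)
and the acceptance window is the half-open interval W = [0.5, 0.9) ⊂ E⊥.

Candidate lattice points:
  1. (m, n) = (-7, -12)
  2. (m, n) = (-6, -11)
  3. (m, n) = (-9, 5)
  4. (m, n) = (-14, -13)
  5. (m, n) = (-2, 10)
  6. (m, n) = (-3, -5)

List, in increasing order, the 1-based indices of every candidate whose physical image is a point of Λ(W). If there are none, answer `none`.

Compute τ' = (1−√5)/2 = -0.618034, so π⊥(m,n) = m -0.618034·n.
[1] lift (-7,-12): star map gives 0.416408; window check 0.5 ≤ 0.416408 < 0.9 is false → out
[2] lift (-6,-11): star map gives 0.798374; window check 0.5 ≤ 0.798374 < 0.9 is true → IN Λ
[3] lift (-9,5): star map gives -12.090170; window check 0.5 ≤ -12.090170 < 0.9 is false → out
[4] lift (-14,-13): star map gives -5.965558; window check 0.5 ≤ -5.965558 < 0.9 is false → out
[5] lift (-2,10): star map gives -8.180340; window check 0.5 ≤ -8.180340 < 0.9 is false → out
[6] lift (-3,-5): star map gives 0.090170; window check 0.5 ≤ 0.090170 < 0.9 is false → out

2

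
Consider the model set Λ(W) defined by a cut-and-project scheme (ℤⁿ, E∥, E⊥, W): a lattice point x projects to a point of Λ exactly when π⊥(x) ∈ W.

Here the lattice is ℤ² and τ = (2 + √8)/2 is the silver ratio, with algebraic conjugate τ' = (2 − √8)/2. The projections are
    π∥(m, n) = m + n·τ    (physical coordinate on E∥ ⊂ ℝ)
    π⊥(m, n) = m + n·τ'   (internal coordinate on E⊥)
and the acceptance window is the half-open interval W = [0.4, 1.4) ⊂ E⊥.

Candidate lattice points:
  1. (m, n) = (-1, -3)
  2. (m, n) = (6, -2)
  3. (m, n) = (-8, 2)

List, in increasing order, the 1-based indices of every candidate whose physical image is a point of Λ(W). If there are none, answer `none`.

none

Compute τ' = (2−√8)/2 = -0.4142, so π⊥(m,n) = m -0.4142·n.
#1 (-1,-3): internal coord -1 + (-3)·τ' = +0.2426; +0.2426 ∉ [0.4, 1.4) → out
#2 (6,-2): internal coord 6 + (-2)·τ' = +6.8284; +6.8284 ∉ [0.4, 1.4) → out
#3 (-8,2): internal coord -8 + (2)·τ' = -8.8284; -8.8284 ∉ [0.4, 1.4) → out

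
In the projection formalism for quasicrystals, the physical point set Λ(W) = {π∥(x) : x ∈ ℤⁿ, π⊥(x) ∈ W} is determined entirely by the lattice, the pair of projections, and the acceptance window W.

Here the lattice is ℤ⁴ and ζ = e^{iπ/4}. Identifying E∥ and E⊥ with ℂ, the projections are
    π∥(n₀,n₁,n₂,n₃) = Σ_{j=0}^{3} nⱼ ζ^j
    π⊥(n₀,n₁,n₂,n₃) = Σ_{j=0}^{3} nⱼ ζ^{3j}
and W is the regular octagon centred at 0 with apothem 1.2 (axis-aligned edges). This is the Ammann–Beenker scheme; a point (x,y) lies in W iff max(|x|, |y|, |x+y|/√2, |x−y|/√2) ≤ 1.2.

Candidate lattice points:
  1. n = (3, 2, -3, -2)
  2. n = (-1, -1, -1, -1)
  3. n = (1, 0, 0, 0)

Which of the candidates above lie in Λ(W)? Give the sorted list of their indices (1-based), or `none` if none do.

π⊥(n) = n₀ + n₁ζ³ + n₂ζ⁶ + n₃ζ⁹ where ζ = e^{iπ/4}.
candidate 1: n = (3, 2, -3, -2) → π⊥ ≈ (+0.17157, +3.00000); max(|x|,|y|,|x±y|/√2) = 3.00000 > 1.2 ⇒ ∉ W
candidate 2: n = (-1, -1, -1, -1) → π⊥ ≈ (-1.00000, -0.41421); max(|x|,|y|,|x±y|/√2) = 1.00000 ≤ 1.2 ⇒ ∈ W
candidate 3: n = (1, 0, 0, 0) → π⊥ ≈ (+1.00000, +0.00000); max(|x|,|y|,|x±y|/√2) = 1.00000 ≤ 1.2 ⇒ ∈ W

2, 3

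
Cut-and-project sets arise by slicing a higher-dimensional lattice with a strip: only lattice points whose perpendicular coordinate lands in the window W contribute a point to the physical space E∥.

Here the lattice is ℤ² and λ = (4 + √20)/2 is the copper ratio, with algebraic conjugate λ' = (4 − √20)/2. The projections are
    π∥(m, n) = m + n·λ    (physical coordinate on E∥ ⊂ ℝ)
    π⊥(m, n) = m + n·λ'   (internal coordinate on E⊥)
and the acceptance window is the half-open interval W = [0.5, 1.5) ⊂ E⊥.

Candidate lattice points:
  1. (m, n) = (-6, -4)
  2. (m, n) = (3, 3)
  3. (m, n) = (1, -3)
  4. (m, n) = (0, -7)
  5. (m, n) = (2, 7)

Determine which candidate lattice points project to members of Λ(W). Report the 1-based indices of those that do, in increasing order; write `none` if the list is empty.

none

Compute λ' = (4−√20)/2 = -0.23607, so π⊥(m,n) = m -0.23607·n.
candidate 1: (m,n)=(-6,-4) → π∥ = -6-4·λ ≈ -22.94427, π⊥ = -6-4·λ' ≈ -5.05573 ∉ [0.5, 1.5) ⇒ out
candidate 2: (m,n)=(3,3) → π∥ = 3+3·λ ≈ 15.70820, π⊥ = 3+3·λ' ≈ 2.29180 ∉ [0.5, 1.5) ⇒ out
candidate 3: (m,n)=(1,-3) → π∥ = 1-3·λ ≈ -11.70820, π⊥ = 1-3·λ' ≈ 1.70820 ∉ [0.5, 1.5) ⇒ out
candidate 4: (m,n)=(0,-7) → π∥ = 0-7·λ ≈ -29.65248, π⊥ = 0-7·λ' ≈ 1.65248 ∉ [0.5, 1.5) ⇒ out
candidate 5: (m,n)=(2,7) → π∥ = 2+7·λ ≈ 31.65248, π⊥ = 2+7·λ' ≈ 0.34752 ∉ [0.5, 1.5) ⇒ out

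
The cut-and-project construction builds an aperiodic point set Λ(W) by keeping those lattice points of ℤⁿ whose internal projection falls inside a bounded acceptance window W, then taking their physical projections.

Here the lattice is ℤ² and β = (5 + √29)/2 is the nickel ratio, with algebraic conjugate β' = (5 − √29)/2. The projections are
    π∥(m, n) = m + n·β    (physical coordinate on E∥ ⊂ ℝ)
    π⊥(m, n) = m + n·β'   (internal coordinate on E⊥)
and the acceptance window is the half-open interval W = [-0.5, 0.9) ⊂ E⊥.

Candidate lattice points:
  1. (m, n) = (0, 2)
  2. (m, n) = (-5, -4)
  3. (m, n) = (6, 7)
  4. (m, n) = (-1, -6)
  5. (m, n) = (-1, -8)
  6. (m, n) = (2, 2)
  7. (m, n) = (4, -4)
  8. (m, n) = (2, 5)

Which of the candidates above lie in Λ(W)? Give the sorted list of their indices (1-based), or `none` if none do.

1, 4, 5

β' = (5−√29)/2 ≈ -0.1926.
[1] lift (0,2): star map gives -0.3852; window check -0.5 ≤ -0.3852 < 0.9 is true → IN Λ
[2] lift (-5,-4): star map gives -4.2297; window check -0.5 ≤ -4.2297 < 0.9 is false → out
[3] lift (6,7): star map gives 4.6519; window check -0.5 ≤ 4.6519 < 0.9 is false → out
[4] lift (-1,-6): star map gives 0.1555; window check -0.5 ≤ 0.1555 < 0.9 is true → IN Λ
[5] lift (-1,-8): star map gives 0.5407; window check -0.5 ≤ 0.5407 < 0.9 is true → IN Λ
[6] lift (2,2): star map gives 1.6148; window check -0.5 ≤ 1.6148 < 0.9 is false → out
[7] lift (4,-4): star map gives 4.7703; window check -0.5 ≤ 4.7703 < 0.9 is false → out
[8] lift (2,5): star map gives 1.0371; window check -0.5 ≤ 1.0371 < 0.9 is false → out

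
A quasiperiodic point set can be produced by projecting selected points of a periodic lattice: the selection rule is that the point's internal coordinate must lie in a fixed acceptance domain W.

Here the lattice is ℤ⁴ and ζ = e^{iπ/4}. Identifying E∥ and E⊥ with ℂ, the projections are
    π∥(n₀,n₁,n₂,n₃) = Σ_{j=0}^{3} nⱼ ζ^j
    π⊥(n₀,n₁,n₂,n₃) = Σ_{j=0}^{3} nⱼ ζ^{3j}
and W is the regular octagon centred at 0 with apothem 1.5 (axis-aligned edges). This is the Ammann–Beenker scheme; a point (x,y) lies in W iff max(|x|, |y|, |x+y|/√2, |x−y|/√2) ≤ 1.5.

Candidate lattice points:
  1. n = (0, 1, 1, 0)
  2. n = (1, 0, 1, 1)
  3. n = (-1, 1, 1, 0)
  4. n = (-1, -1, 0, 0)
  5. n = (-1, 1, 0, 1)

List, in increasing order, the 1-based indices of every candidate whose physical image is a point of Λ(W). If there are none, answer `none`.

π⊥(n) = n₀ + n₁ζ³ + n₂ζ⁶ + n₃ζ⁹ where ζ = e^{iπ/4}.
candidate 1: n = (0, 1, 1, 0) → π⊥ ≈ (-0.70711, -0.29289); max(|x|,|y|,|x±y|/√2) = 0.70711 ≤ 1.5 ⇒ ∈ W
candidate 2: n = (1, 0, 1, 1) → π⊥ ≈ (+1.70711, -0.29289); max(|x|,|y|,|x±y|/√2) = 1.70711 > 1.5 ⇒ ∉ W
candidate 3: n = (-1, 1, 1, 0) → π⊥ ≈ (-1.70711, -0.29289); max(|x|,|y|,|x±y|/√2) = 1.70711 > 1.5 ⇒ ∉ W
candidate 4: n = (-1, -1, 0, 0) → π⊥ ≈ (-0.29289, -0.70711); max(|x|,|y|,|x±y|/√2) = 0.70711 ≤ 1.5 ⇒ ∈ W
candidate 5: n = (-1, 1, 0, 1) → π⊥ ≈ (-1.00000, +1.41421); max(|x|,|y|,|x±y|/√2) = 1.70711 > 1.5 ⇒ ∉ W

1, 4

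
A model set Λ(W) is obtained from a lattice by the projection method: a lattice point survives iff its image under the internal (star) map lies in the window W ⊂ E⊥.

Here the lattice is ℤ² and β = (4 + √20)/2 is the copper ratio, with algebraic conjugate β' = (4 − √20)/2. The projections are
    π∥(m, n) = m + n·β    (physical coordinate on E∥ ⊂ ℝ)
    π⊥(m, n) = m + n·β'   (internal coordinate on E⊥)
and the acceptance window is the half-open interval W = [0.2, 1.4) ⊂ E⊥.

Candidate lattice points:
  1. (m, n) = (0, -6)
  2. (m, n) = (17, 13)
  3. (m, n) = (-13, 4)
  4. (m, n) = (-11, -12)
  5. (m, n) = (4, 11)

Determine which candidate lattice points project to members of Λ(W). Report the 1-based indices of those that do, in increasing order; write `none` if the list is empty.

β' = (4−√20)/2 ≈ -0.236068.
#1 (0,-6): internal coord 0 + (-6)·β' = +1.416408; +1.416408 ∉ [0.2, 1.4) → out
#2 (17,13): internal coord 17 + (13)·β' = +13.931116; +13.931116 ∉ [0.2, 1.4) → out
#3 (-13,4): internal coord -13 + (4)·β' = -13.944272; -13.944272 ∉ [0.2, 1.4) → out
#4 (-11,-12): internal coord -11 + (-12)·β' = -8.167184; -8.167184 ∉ [0.2, 1.4) → out
#5 (4,11): internal coord 4 + (11)·β' = +1.403252; +1.403252 ∉ [0.2, 1.4) → out

none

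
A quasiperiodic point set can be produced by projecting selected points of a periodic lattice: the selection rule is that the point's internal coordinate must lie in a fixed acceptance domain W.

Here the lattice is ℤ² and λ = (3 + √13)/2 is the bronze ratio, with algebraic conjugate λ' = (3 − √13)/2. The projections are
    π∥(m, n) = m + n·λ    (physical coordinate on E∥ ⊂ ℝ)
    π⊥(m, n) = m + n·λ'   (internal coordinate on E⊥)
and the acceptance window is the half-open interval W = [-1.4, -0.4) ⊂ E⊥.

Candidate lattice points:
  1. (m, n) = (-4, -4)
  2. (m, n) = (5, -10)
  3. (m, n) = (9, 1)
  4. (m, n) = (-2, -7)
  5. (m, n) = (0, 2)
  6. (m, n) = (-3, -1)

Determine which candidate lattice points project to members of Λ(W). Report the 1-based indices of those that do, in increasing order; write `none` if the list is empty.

5

Compute λ' = (3−√13)/2 = -0.3028, so π⊥(m,n) = m -0.3028·n.
[1] lift (-4,-4): star map gives -2.7889; window check -1.4 ≤ -2.7889 < -0.4 is false → out
[2] lift (5,-10): star map gives 8.0278; window check -1.4 ≤ 8.0278 < -0.4 is false → out
[3] lift (9,1): star map gives 8.6972; window check -1.4 ≤ 8.6972 < -0.4 is false → out
[4] lift (-2,-7): star map gives 0.1194; window check -1.4 ≤ 0.1194 < -0.4 is false → out
[5] lift (0,2): star map gives -0.6056; window check -1.4 ≤ -0.6056 < -0.4 is true → IN Λ
[6] lift (-3,-1): star map gives -2.6972; window check -1.4 ≤ -2.6972 < -0.4 is false → out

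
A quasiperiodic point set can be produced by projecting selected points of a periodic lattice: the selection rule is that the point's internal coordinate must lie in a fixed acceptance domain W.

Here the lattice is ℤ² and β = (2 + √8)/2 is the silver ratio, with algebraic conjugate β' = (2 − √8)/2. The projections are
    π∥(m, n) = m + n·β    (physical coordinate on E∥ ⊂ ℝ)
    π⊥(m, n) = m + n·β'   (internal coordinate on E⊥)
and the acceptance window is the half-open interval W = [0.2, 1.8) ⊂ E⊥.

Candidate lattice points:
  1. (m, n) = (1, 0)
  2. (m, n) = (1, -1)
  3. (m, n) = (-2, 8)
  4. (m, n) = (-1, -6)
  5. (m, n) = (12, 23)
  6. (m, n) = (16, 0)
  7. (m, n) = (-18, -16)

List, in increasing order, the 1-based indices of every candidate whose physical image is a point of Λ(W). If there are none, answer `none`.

1, 2, 4

Numerically β ≈ 2.414214 and β' = −1/β ≈ -0.414214.
candidate 1: (m,n)=(1,0) → π∥ = 1+0·β ≈ 1.000000, π⊥ = 1+0·β' ≈ 1.000000 ∈ [0.2, 1.8) ⇒ IN Λ
candidate 2: (m,n)=(1,-1) → π∥ = 1-1·β ≈ -1.414214, π⊥ = 1-1·β' ≈ 1.414214 ∈ [0.2, 1.8) ⇒ IN Λ
candidate 3: (m,n)=(-2,8) → π∥ = -2+8·β ≈ 17.313708, π⊥ = -2+8·β' ≈ -5.313708 ∉ [0.2, 1.8) ⇒ out
candidate 4: (m,n)=(-1,-6) → π∥ = -1-6·β ≈ -15.485281, π⊥ = -1-6·β' ≈ 1.485281 ∈ [0.2, 1.8) ⇒ IN Λ
candidate 5: (m,n)=(12,23) → π∥ = 12+23·β ≈ 67.526912, π⊥ = 12+23·β' ≈ 2.473088 ∉ [0.2, 1.8) ⇒ out
candidate 6: (m,n)=(16,0) → π∥ = 16+0·β ≈ 16.000000, π⊥ = 16+0·β' ≈ 16.000000 ∉ [0.2, 1.8) ⇒ out
candidate 7: (m,n)=(-18,-16) → π∥ = -18-16·β ≈ -56.627417, π⊥ = -18-16·β' ≈ -11.372583 ∉ [0.2, 1.8) ⇒ out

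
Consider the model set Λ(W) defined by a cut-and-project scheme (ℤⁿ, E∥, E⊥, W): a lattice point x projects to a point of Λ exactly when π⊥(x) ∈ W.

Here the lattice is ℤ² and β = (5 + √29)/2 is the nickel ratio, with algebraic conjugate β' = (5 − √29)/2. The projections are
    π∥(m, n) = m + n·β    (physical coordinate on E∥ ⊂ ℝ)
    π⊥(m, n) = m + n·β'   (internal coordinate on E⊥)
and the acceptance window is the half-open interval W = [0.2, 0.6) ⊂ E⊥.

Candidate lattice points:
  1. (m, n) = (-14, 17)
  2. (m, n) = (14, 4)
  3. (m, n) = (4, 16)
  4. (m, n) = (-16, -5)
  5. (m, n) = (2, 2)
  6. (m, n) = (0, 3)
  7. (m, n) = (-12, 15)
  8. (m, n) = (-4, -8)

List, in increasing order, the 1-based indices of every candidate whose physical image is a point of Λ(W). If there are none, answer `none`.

none

Compute β' = (5−√29)/2 = -0.19258, so π⊥(m,n) = m -0.19258·n.
#1 (-14,17): internal coord -14 + (17)·β' = -17.27390; -17.27390 ∉ [0.2, 0.6) → out
#2 (14,4): internal coord 14 + (4)·β' = +13.22967; +13.22967 ∉ [0.2, 0.6) → out
#3 (4,16): internal coord 4 + (16)·β' = +0.91868; +0.91868 ∉ [0.2, 0.6) → out
#4 (-16,-5): internal coord -16 + (-5)·β' = -15.03709; -15.03709 ∉ [0.2, 0.6) → out
#5 (2,2): internal coord 2 + (2)·β' = +1.61484; +1.61484 ∉ [0.2, 0.6) → out
#6 (0,3): internal coord 0 + (3)·β' = -0.57775; -0.57775 ∉ [0.2, 0.6) → out
#7 (-12,15): internal coord -12 + (15)·β' = -14.88874; -14.88874 ∉ [0.2, 0.6) → out
#8 (-4,-8): internal coord -4 + (-8)·β' = -2.45934; -2.45934 ∉ [0.2, 0.6) → out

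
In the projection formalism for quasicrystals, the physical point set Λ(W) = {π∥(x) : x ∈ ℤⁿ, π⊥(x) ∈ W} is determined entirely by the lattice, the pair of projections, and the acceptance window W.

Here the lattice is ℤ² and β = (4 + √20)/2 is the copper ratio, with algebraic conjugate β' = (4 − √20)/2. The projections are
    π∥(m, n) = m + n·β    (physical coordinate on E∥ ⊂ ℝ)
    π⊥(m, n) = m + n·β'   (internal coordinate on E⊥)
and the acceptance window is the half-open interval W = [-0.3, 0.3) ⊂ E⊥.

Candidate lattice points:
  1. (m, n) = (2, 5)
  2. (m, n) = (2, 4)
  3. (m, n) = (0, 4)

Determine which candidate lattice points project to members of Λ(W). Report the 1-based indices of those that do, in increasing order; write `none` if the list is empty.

none

Numerically β ≈ 4.23607 and β' = −1/β ≈ -0.23607.
candidate 1: (m,n)=(2,5) → π∥ = 2+5·β ≈ 23.18034, π⊥ = 2+5·β' ≈ 0.81966 ∉ [-0.3, 0.3) ⇒ out
candidate 2: (m,n)=(2,4) → π∥ = 2+4·β ≈ 18.94427, π⊥ = 2+4·β' ≈ 1.05573 ∉ [-0.3, 0.3) ⇒ out
candidate 3: (m,n)=(0,4) → π∥ = 0+4·β ≈ 16.94427, π⊥ = 0+4·β' ≈ -0.94427 ∉ [-0.3, 0.3) ⇒ out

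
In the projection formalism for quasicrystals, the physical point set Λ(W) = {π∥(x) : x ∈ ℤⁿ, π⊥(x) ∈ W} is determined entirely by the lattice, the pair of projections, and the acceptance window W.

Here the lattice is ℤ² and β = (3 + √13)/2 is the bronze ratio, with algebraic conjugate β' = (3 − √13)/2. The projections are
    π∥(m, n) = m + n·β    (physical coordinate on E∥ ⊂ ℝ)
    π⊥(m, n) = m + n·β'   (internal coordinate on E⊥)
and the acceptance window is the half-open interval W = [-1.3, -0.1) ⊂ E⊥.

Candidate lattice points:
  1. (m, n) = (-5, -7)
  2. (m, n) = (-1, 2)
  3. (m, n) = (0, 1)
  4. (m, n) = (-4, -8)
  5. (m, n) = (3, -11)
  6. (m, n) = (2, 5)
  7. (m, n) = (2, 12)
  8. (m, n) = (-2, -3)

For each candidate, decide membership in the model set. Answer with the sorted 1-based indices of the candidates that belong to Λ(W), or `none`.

3, 8

Compute β' = (3−√13)/2 = -0.302776, so π⊥(m,n) = m -0.302776·n.
#1 (-5,-7): internal coord -5 + (-7)·β' = -2.880571; -2.880571 ∉ [-1.3, -0.1) → out
#2 (-1,2): internal coord -1 + (2)·β' = -1.605551; -1.605551 ∉ [-1.3, -0.1) → out
#3 (0,1): internal coord 0 + (1)·β' = -0.302776; -0.302776 ∈ [-1.3, -0.1) → IN Λ
#4 (-4,-8): internal coord -4 + (-8)·β' = -1.577795; -1.577795 ∉ [-1.3, -0.1) → out
#5 (3,-11): internal coord 3 + (-11)·β' = +6.330532; +6.330532 ∉ [-1.3, -0.1) → out
#6 (2,5): internal coord 2 + (5)·β' = +0.486122; +0.486122 ∉ [-1.3, -0.1) → out
#7 (2,12): internal coord 2 + (12)·β' = -1.633308; -1.633308 ∉ [-1.3, -0.1) → out
#8 (-2,-3): internal coord -2 + (-3)·β' = -1.091673; -1.091673 ∈ [-1.3, -0.1) → IN Λ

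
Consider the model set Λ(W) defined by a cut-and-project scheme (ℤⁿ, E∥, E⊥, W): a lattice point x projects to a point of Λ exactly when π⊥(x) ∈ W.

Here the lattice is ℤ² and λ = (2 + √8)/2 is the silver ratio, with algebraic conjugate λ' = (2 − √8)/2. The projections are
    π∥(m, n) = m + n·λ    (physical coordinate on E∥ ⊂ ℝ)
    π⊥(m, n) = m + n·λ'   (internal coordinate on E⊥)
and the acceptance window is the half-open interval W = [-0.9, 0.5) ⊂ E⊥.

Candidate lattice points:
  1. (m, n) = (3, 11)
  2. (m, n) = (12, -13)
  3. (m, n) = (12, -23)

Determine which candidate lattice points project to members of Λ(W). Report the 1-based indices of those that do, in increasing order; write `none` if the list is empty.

Numerically λ ≈ 2.414214 and λ' = −1/λ ≈ -0.414214.
[1] lift (3,11): star map gives -1.556349; window check -0.9 ≤ -1.556349 < 0.5 is false → out
[2] lift (12,-13): star map gives 17.384776; window check -0.9 ≤ 17.384776 < 0.5 is false → out
[3] lift (12,-23): star map gives 21.526912; window check -0.9 ≤ 21.526912 < 0.5 is false → out

none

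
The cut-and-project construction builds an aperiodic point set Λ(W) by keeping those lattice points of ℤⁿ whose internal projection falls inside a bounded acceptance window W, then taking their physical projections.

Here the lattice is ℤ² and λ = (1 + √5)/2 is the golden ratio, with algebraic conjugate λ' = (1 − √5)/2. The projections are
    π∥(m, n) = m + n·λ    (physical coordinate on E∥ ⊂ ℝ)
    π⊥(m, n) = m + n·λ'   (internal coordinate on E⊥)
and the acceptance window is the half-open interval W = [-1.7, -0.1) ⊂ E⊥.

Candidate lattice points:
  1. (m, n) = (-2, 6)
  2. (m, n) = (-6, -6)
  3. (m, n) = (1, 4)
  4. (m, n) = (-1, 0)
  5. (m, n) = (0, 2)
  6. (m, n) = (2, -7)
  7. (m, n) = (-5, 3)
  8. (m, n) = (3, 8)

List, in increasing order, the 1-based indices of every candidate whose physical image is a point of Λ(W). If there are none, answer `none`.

Numerically λ ≈ 1.6180 and λ' = −1/λ ≈ -0.6180.
candidate 1: (m,n)=(-2,6) → π∥ = -2+6·λ ≈ 7.7082, π⊥ = -2+6·λ' ≈ -5.7082 ∉ [-1.7, -0.1) ⇒ out
candidate 2: (m,n)=(-6,-6) → π∥ = -6-6·λ ≈ -15.7082, π⊥ = -6-6·λ' ≈ -2.2918 ∉ [-1.7, -0.1) ⇒ out
candidate 3: (m,n)=(1,4) → π∥ = 1+4·λ ≈ 7.4721, π⊥ = 1+4·λ' ≈ -1.4721 ∈ [-1.7, -0.1) ⇒ IN Λ
candidate 4: (m,n)=(-1,0) → π∥ = -1+0·λ ≈ -1.0000, π⊥ = -1+0·λ' ≈ -1.0000 ∈ [-1.7, -0.1) ⇒ IN Λ
candidate 5: (m,n)=(0,2) → π∥ = 0+2·λ ≈ 3.2361, π⊥ = 0+2·λ' ≈ -1.2361 ∈ [-1.7, -0.1) ⇒ IN Λ
candidate 6: (m,n)=(2,-7) → π∥ = 2-7·λ ≈ -9.3262, π⊥ = 2-7·λ' ≈ 6.3262 ∉ [-1.7, -0.1) ⇒ out
candidate 7: (m,n)=(-5,3) → π∥ = -5+3·λ ≈ -0.1459, π⊥ = -5+3·λ' ≈ -6.8541 ∉ [-1.7, -0.1) ⇒ out
candidate 8: (m,n)=(3,8) → π∥ = 3+8·λ ≈ 15.9443, π⊥ = 3+8·λ' ≈ -1.9443 ∉ [-1.7, -0.1) ⇒ out

3, 4, 5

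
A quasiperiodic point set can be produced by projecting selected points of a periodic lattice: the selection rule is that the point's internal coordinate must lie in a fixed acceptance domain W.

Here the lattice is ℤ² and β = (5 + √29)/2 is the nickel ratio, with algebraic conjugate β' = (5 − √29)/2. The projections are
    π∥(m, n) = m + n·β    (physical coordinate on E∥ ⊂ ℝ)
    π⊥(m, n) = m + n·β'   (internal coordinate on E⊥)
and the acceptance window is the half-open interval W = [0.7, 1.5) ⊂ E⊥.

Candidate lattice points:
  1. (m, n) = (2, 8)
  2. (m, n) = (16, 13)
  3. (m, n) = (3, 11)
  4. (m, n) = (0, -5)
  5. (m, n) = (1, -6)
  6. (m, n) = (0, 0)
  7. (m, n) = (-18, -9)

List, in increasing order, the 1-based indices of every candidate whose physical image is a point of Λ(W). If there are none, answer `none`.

3, 4

β' = (5−√29)/2 ≈ -0.19258.
candidate 1: (m,n)=(2,8) → π∥ = 2+8·β ≈ 43.54066, π⊥ = 2+8·β' ≈ 0.45934 ∉ [0.7, 1.5) ⇒ out
candidate 2: (m,n)=(16,13) → π∥ = 16+13·β ≈ 83.50357, π⊥ = 16+13·β' ≈ 13.49643 ∉ [0.7, 1.5) ⇒ out
candidate 3: (m,n)=(3,11) → π∥ = 3+11·β ≈ 60.11841, π⊥ = 3+11·β' ≈ 0.88159 ∈ [0.7, 1.5) ⇒ IN Λ
candidate 4: (m,n)=(0,-5) → π∥ = 0-5·β ≈ -25.96291, π⊥ = 0-5·β' ≈ 0.96291 ∈ [0.7, 1.5) ⇒ IN Λ
candidate 5: (m,n)=(1,-6) → π∥ = 1-6·β ≈ -30.15549, π⊥ = 1-6·β' ≈ 2.15549 ∉ [0.7, 1.5) ⇒ out
candidate 6: (m,n)=(0,0) → π∥ = 0+0·β ≈ 0.00000, π⊥ = 0+0·β' ≈ 0.00000 ∉ [0.7, 1.5) ⇒ out
candidate 7: (m,n)=(-18,-9) → π∥ = -18-9·β ≈ -64.73324, π⊥ = -18-9·β' ≈ -16.26676 ∉ [0.7, 1.5) ⇒ out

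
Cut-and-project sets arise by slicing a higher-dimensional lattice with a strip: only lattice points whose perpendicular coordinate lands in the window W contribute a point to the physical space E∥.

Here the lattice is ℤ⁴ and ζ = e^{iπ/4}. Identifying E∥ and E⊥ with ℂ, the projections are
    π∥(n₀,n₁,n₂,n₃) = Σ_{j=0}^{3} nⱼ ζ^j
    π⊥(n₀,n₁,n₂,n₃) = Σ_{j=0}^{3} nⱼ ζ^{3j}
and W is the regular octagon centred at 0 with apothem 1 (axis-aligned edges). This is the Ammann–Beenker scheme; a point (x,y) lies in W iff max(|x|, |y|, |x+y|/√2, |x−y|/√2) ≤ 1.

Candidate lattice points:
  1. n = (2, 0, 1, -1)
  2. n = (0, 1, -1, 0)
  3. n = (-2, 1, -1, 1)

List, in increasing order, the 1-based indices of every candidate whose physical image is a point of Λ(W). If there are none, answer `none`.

π⊥(n) = n₀ + n₁ζ³ + n₂ζ⁶ + n₃ζ⁹ where ζ = e^{iπ/4}.
#1 (2, 0, 1, -1): internal (1.2929, -1.7071); octagon support 2.1213 vs apothem 1 → ∉ W
#2 (0, 1, -1, 0): internal (-0.7071, 1.7071); octagon support 1.7071 vs apothem 1 → ∉ W
#3 (-2, 1, -1, 1): internal (-2.0000, 2.4142); octagon support 3.1213 vs apothem 1 → ∉ W

none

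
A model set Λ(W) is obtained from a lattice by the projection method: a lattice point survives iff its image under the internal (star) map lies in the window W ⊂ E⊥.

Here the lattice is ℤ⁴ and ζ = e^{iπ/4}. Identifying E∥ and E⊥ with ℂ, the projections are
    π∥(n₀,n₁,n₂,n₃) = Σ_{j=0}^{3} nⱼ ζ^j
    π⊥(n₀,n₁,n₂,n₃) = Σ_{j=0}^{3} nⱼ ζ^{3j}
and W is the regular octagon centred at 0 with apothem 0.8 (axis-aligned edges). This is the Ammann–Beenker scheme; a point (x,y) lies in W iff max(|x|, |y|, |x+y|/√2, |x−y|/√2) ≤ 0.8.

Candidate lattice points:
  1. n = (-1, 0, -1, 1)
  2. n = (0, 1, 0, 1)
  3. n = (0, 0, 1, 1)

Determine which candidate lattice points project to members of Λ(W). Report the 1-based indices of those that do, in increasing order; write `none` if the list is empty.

3

With ζ = e^{iπ/4} the internal vectors are ζ^0,ζ^3,ζ^6,ζ^9.
candidate 1: n = (-1, 0, -1, 1) → π⊥ ≈ (-0.2929, +1.7071); max(|x|,|y|,|x±y|/√2) = 1.7071 > 0.8 ⇒ ∉ W
candidate 2: n = (0, 1, 0, 1) → π⊥ ≈ (+0.0000, +1.4142); max(|x|,|y|,|x±y|/√2) = 1.4142 > 0.8 ⇒ ∉ W
candidate 3: n = (0, 0, 1, 1) → π⊥ ≈ (+0.7071, -0.2929); max(|x|,|y|,|x±y|/√2) = 0.7071 ≤ 0.8 ⇒ ∈ W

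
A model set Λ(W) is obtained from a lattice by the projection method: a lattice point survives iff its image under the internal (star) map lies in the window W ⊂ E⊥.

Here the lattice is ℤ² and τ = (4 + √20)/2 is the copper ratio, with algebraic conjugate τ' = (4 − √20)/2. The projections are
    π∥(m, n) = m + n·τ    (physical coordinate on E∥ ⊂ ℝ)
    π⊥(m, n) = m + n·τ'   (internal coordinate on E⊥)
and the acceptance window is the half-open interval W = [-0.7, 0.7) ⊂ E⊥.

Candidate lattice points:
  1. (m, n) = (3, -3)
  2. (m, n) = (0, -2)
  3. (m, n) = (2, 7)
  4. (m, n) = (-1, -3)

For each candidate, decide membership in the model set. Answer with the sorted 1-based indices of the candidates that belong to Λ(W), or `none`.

2, 3, 4

Numerically τ ≈ 4.236068 and τ' = −1/τ ≈ -0.236068.
candidate 1: (m,n)=(3,-3) → π∥ = 3-3·τ ≈ -9.708204, π⊥ = 3-3·τ' ≈ 3.708204 ∉ [-0.7, 0.7) ⇒ out
candidate 2: (m,n)=(0,-2) → π∥ = 0-2·τ ≈ -8.472136, π⊥ = 0-2·τ' ≈ 0.472136 ∈ [-0.7, 0.7) ⇒ IN Λ
candidate 3: (m,n)=(2,7) → π∥ = 2+7·τ ≈ 31.652476, π⊥ = 2+7·τ' ≈ 0.347524 ∈ [-0.7, 0.7) ⇒ IN Λ
candidate 4: (m,n)=(-1,-3) → π∥ = -1-3·τ ≈ -13.708204, π⊥ = -1-3·τ' ≈ -0.291796 ∈ [-0.7, 0.7) ⇒ IN Λ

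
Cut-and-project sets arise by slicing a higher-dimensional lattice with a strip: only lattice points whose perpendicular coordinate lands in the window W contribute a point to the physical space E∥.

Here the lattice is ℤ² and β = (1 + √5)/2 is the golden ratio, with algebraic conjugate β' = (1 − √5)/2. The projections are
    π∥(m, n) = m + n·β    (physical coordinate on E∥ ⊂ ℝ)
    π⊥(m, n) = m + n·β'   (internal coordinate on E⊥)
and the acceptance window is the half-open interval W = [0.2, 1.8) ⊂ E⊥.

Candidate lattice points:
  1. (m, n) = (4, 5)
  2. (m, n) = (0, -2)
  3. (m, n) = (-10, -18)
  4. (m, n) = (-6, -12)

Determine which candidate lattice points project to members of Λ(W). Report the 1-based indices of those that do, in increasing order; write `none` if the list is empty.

Compute β' = (1−√5)/2 = -0.6180, so π⊥(m,n) = m -0.6180·n.
candidate 1: (m,n)=(4,5) → π∥ = 4+5·β ≈ 12.0902, π⊥ = 4+5·β' ≈ 0.9098 ∈ [0.2, 1.8) ⇒ IN Λ
candidate 2: (m,n)=(0,-2) → π∥ = 0-2·β ≈ -3.2361, π⊥ = 0-2·β' ≈ 1.2361 ∈ [0.2, 1.8) ⇒ IN Λ
candidate 3: (m,n)=(-10,-18) → π∥ = -10-18·β ≈ -39.1246, π⊥ = -10-18·β' ≈ 1.1246 ∈ [0.2, 1.8) ⇒ IN Λ
candidate 4: (m,n)=(-6,-12) → π∥ = -6-12·β ≈ -25.4164, π⊥ = -6-12·β' ≈ 1.4164 ∈ [0.2, 1.8) ⇒ IN Λ

1, 2, 3, 4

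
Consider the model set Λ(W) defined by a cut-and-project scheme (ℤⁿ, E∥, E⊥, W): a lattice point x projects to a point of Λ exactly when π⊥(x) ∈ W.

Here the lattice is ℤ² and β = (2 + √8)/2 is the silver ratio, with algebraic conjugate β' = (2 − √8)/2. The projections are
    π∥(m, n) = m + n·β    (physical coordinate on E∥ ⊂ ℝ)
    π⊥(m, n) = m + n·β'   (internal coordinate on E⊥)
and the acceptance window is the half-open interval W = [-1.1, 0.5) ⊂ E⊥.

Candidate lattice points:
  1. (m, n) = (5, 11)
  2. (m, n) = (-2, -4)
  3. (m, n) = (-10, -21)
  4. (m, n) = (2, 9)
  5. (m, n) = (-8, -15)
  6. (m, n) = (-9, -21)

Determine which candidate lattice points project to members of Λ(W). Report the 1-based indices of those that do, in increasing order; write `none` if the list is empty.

1, 2, 6

Numerically β ≈ 2.4142 and β' = −1/β ≈ -0.4142.
#1 (5,11): internal coord 5 + (11)·β' = +0.4437; +0.4437 ∈ [-1.1, 0.5) → IN Λ
#2 (-2,-4): internal coord -2 + (-4)·β' = -0.3431; -0.3431 ∈ [-1.1, 0.5) → IN Λ
#3 (-10,-21): internal coord -10 + (-21)·β' = -1.3015; -1.3015 ∉ [-1.1, 0.5) → out
#4 (2,9): internal coord 2 + (9)·β' = -1.7279; -1.7279 ∉ [-1.1, 0.5) → out
#5 (-8,-15): internal coord -8 + (-15)·β' = -1.7868; -1.7868 ∉ [-1.1, 0.5) → out
#6 (-9,-21): internal coord -9 + (-21)·β' = -0.3015; -0.3015 ∈ [-1.1, 0.5) → IN Λ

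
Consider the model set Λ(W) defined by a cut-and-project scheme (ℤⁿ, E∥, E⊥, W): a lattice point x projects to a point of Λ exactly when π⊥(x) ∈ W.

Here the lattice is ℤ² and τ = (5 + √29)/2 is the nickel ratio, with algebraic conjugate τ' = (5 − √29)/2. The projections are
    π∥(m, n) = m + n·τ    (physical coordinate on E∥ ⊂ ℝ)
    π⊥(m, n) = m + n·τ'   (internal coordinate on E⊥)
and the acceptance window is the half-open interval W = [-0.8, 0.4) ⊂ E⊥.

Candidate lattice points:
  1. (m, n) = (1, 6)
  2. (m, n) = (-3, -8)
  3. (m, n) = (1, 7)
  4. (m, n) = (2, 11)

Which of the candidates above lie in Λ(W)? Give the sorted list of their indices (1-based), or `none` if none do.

Numerically τ ≈ 5.192582 and τ' = −1/τ ≈ -0.192582.
[1] lift (1,6): star map gives -0.155494; window check -0.8 ≤ -0.155494 < 0.4 is true → IN Λ
[2] lift (-3,-8): star map gives -1.459341; window check -0.8 ≤ -1.459341 < 0.4 is false → out
[3] lift (1,7): star map gives -0.348077; window check -0.8 ≤ -0.348077 < 0.4 is true → IN Λ
[4] lift (2,11): star map gives -0.118406; window check -0.8 ≤ -0.118406 < 0.4 is true → IN Λ

1, 3, 4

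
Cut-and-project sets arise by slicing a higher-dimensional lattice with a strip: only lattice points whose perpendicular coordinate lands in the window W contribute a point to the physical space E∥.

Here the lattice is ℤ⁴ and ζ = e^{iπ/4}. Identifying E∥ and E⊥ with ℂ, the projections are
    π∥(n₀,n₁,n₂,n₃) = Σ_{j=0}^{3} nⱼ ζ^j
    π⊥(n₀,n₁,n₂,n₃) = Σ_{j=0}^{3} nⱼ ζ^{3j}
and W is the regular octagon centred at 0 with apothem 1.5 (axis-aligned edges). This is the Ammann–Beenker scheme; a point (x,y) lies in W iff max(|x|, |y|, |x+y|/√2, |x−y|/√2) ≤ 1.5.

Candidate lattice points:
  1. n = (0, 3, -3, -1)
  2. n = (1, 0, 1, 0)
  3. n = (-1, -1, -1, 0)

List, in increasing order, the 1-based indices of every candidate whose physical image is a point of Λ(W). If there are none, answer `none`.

2, 3

Internal map: ζ^{3j} for j=0..3 gives (1,0), (−√2/2,√2/2), (0,−1), (√2/2,√2/2).
#1 (0, 3, -3, -1): internal (-2.8284, 4.4142); octagon support 5.1213 vs apothem 1.5 → ∉ W
#2 (1, 0, 1, 0): internal (1.0000, -1.0000); octagon support 1.4142 vs apothem 1.5 → ∈ W
#3 (-1, -1, -1, 0): internal (-0.2929, 0.2929); octagon support 0.4142 vs apothem 1.5 → ∈ W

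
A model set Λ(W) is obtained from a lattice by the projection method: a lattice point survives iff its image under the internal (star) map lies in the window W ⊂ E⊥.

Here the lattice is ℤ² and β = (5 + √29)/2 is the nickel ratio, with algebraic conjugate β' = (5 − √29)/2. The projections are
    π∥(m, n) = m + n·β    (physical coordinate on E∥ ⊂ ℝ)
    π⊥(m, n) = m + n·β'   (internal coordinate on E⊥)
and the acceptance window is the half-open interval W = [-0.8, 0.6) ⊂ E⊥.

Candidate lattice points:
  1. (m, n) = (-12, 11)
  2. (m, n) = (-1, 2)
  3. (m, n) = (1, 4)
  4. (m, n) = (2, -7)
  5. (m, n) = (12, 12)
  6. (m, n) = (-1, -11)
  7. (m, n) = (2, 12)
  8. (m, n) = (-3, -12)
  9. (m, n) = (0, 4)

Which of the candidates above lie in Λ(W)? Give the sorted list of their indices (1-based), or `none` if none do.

3, 7, 8, 9

β' = (5−√29)/2 ≈ -0.192582.
candidate 1: (m,n)=(-12,11) → π∥ = -12+11·β ≈ 45.118406, π⊥ = -12+11·β' ≈ -14.118406 ∉ [-0.8, 0.6) ⇒ out
candidate 2: (m,n)=(-1,2) → π∥ = -1+2·β ≈ 9.385165, π⊥ = -1+2·β' ≈ -1.385165 ∉ [-0.8, 0.6) ⇒ out
candidate 3: (m,n)=(1,4) → π∥ = 1+4·β ≈ 21.770330, π⊥ = 1+4·β' ≈ 0.229670 ∈ [-0.8, 0.6) ⇒ IN Λ
candidate 4: (m,n)=(2,-7) → π∥ = 2-7·β ≈ -34.348077, π⊥ = 2-7·β' ≈ 3.348077 ∉ [-0.8, 0.6) ⇒ out
candidate 5: (m,n)=(12,12) → π∥ = 12+12·β ≈ 74.310989, π⊥ = 12+12·β' ≈ 9.689011 ∉ [-0.8, 0.6) ⇒ out
candidate 6: (m,n)=(-1,-11) → π∥ = -1-11·β ≈ -58.118406, π⊥ = -1-11·β' ≈ 1.118406 ∉ [-0.8, 0.6) ⇒ out
candidate 7: (m,n)=(2,12) → π∥ = 2+12·β ≈ 64.310989, π⊥ = 2+12·β' ≈ -0.310989 ∈ [-0.8, 0.6) ⇒ IN Λ
candidate 8: (m,n)=(-3,-12) → π∥ = -3-12·β ≈ -65.310989, π⊥ = -3-12·β' ≈ -0.689011 ∈ [-0.8, 0.6) ⇒ IN Λ
candidate 9: (m,n)=(0,4) → π∥ = 0+4·β ≈ 20.770330, π⊥ = 0+4·β' ≈ -0.770330 ∈ [-0.8, 0.6) ⇒ IN Λ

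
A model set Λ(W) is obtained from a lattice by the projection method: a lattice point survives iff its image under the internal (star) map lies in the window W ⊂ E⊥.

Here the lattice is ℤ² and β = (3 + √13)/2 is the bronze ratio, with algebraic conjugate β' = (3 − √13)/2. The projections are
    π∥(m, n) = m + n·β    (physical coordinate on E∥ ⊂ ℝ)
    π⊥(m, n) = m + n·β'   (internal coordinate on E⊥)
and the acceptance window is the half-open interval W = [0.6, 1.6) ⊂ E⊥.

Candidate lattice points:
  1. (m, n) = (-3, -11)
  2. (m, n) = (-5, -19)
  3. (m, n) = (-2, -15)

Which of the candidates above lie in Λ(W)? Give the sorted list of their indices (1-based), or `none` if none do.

Compute β' = (3−√13)/2 = -0.302776, so π⊥(m,n) = m -0.302776·n.
[1] lift (-3,-11): star map gives 0.330532; window check 0.6 ≤ 0.330532 < 1.6 is false → out
[2] lift (-5,-19): star map gives 0.752737; window check 0.6 ≤ 0.752737 < 1.6 is true → IN Λ
[3] lift (-2,-15): star map gives 2.541635; window check 0.6 ≤ 2.541635 < 1.6 is false → out

2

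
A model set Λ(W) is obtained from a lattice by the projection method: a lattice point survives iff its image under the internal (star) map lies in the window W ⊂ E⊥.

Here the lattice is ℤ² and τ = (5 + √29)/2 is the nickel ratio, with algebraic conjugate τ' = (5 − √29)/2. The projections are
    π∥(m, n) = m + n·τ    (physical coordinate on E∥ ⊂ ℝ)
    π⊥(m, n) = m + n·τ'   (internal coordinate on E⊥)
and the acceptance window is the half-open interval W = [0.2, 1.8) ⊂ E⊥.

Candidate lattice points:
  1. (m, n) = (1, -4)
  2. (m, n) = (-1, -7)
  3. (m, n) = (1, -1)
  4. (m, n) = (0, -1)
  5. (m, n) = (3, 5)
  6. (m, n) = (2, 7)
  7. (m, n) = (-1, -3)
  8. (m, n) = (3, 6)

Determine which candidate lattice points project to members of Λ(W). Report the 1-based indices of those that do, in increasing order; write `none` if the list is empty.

1, 2, 3, 6

Compute τ' = (5−√29)/2 = -0.192582, so π⊥(m,n) = m -0.192582·n.
[1] lift (1,-4): star map gives 1.770330; window check 0.2 ≤ 1.770330 < 1.8 is true → IN Λ
[2] lift (-1,-7): star map gives 0.348077; window check 0.2 ≤ 0.348077 < 1.8 is true → IN Λ
[3] lift (1,-1): star map gives 1.192582; window check 0.2 ≤ 1.192582 < 1.8 is true → IN Λ
[4] lift (0,-1): star map gives 0.192582; window check 0.2 ≤ 0.192582 < 1.8 is false → out
[5] lift (3,5): star map gives 2.037088; window check 0.2 ≤ 2.037088 < 1.8 is false → out
[6] lift (2,7): star map gives 0.651923; window check 0.2 ≤ 0.651923 < 1.8 is true → IN Λ
[7] lift (-1,-3): star map gives -0.422253; window check 0.2 ≤ -0.422253 < 1.8 is false → out
[8] lift (3,6): star map gives 1.844506; window check 0.2 ≤ 1.844506 < 1.8 is false → out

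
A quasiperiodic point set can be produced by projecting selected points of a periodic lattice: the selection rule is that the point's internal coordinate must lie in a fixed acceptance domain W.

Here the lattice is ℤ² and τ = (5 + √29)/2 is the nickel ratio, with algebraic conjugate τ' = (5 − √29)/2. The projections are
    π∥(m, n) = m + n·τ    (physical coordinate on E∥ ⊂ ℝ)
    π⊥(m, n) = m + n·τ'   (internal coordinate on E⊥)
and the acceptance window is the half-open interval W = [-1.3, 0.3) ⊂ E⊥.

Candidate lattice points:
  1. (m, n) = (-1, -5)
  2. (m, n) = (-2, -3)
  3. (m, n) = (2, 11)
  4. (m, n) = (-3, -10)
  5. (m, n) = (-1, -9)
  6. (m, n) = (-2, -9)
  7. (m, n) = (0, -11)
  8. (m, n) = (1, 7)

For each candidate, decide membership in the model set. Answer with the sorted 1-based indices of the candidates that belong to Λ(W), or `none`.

1, 3, 4, 6, 8

Compute τ' = (5−√29)/2 = -0.19258, so π⊥(m,n) = m -0.19258·n.
candidate 1: (m,n)=(-1,-5) → π∥ = -1-5·τ ≈ -26.96291, π⊥ = -1-5·τ' ≈ -0.03709 ∈ [-1.3, 0.3) ⇒ IN Λ
candidate 2: (m,n)=(-2,-3) → π∥ = -2-3·τ ≈ -17.57775, π⊥ = -2-3·τ' ≈ -1.42225 ∉ [-1.3, 0.3) ⇒ out
candidate 3: (m,n)=(2,11) → π∥ = 2+11·τ ≈ 59.11841, π⊥ = 2+11·τ' ≈ -0.11841 ∈ [-1.3, 0.3) ⇒ IN Λ
candidate 4: (m,n)=(-3,-10) → π∥ = -3-10·τ ≈ -54.92582, π⊥ = -3-10·τ' ≈ -1.07418 ∈ [-1.3, 0.3) ⇒ IN Λ
candidate 5: (m,n)=(-1,-9) → π∥ = -1-9·τ ≈ -47.73324, π⊥ = -1-9·τ' ≈ 0.73324 ∉ [-1.3, 0.3) ⇒ out
candidate 6: (m,n)=(-2,-9) → π∥ = -2-9·τ ≈ -48.73324, π⊥ = -2-9·τ' ≈ -0.26676 ∈ [-1.3, 0.3) ⇒ IN Λ
candidate 7: (m,n)=(0,-11) → π∥ = 0-11·τ ≈ -57.11841, π⊥ = 0-11·τ' ≈ 2.11841 ∉ [-1.3, 0.3) ⇒ out
candidate 8: (m,n)=(1,7) → π∥ = 1+7·τ ≈ 37.34808, π⊥ = 1+7·τ' ≈ -0.34808 ∈ [-1.3, 0.3) ⇒ IN Λ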